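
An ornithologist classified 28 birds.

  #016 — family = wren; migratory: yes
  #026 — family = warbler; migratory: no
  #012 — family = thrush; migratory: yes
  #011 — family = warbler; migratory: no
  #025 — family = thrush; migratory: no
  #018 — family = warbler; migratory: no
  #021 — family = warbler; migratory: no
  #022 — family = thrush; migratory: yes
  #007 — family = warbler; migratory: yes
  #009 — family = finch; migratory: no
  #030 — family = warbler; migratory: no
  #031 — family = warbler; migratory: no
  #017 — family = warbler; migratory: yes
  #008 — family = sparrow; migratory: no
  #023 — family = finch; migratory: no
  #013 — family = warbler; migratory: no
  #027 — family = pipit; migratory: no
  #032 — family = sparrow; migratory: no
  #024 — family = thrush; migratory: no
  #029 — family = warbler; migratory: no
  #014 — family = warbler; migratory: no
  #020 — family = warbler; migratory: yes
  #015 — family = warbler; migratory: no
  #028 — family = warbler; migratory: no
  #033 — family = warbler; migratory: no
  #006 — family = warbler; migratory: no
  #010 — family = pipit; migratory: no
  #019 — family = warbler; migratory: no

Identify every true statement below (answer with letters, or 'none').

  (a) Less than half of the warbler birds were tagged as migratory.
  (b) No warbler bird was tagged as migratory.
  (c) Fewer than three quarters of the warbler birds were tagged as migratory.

(a), (c)

|A| = 17, |A ∩ B| = 3, |A ∖ B| = 14.
(a) |A ∩ B| < |A ∖ B|: holds.
(b) A ∩ B = ∅ (|A ∩ B| = 0): fails.
(c) |A ∩ B| / |A| < 3/4: holds.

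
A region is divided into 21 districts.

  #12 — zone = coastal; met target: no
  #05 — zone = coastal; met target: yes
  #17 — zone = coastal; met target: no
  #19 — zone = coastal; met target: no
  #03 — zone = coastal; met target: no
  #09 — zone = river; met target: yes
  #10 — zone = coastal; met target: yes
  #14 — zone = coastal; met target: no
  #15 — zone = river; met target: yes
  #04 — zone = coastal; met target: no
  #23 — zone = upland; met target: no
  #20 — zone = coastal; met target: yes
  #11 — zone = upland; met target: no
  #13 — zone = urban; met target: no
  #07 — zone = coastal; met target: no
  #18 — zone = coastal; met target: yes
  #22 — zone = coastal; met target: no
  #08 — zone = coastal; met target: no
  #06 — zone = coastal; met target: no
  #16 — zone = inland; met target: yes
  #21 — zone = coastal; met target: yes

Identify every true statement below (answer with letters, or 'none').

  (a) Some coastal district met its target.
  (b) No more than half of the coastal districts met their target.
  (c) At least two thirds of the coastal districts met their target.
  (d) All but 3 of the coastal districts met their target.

(a), (b)

|A| = 15, |A ∩ B| = 5, |A ∖ B| = 10.
(a) A ∩ B ≠ ∅ (|A ∩ B| ≥ 1): holds.
(b) |A ∩ B| ≤ |A ∖ B|: holds.
(c) |A ∩ B| / |A| ≥ 2/3: fails.
(d) |A ∖ B| = 3: fails.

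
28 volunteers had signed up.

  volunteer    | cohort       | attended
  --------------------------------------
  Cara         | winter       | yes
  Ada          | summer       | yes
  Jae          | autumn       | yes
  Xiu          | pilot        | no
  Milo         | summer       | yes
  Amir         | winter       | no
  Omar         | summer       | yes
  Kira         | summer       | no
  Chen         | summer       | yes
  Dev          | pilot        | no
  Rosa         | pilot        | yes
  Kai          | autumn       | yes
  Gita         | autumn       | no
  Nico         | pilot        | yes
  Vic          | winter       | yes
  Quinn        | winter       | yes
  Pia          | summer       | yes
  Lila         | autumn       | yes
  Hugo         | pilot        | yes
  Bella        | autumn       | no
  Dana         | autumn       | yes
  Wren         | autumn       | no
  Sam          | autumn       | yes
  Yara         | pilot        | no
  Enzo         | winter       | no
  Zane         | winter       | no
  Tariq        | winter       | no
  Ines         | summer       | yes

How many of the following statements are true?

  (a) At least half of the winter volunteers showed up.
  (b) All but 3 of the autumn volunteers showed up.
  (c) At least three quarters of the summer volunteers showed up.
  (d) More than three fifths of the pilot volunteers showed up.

(a) winter: |A| = 7, |A ∩ B| = 3; needs |A ∩ B| ≥ |A ∖ B| — false.
(b) autumn: |A| = 8, |A ∩ B| = 5; needs |A ∖ B| = 3 — true.
(c) summer: |A| = 7, |A ∩ B| = 6; needs |A ∩ B| / |A| ≥ 3/4 — true.
(d) pilot: |A| = 6, |A ∩ B| = 3; needs |A ∩ B| / |A| > 3/5 — false.

2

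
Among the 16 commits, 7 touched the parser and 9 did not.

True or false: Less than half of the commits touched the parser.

True

The determiner here denotes the relation: |A ∩ B| < |A ∖ B|.
|A| = 16, |A ∩ B| = 7, |A ∖ B| = 9.
7 < 9, so the statement is true.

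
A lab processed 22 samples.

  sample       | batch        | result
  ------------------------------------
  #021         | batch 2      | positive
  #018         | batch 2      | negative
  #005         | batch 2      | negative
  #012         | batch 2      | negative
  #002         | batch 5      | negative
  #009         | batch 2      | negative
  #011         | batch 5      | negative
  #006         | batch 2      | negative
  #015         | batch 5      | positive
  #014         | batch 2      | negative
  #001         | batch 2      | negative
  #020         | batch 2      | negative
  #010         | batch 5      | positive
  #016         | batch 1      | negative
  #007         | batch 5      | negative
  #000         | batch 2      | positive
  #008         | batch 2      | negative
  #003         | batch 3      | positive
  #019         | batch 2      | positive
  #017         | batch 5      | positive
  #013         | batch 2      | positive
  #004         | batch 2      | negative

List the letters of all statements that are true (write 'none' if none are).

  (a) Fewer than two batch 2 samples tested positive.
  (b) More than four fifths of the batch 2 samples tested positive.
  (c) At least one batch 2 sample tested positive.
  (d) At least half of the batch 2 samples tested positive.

|A| = 14, |A ∩ B| = 4, |A ∖ B| = 10.
(a) |A ∩ B| < 2: fails.
(b) |A ∩ B| / |A| > 4/5: fails.
(c) A ∩ B ≠ ∅ (|A ∩ B| ≥ 1): holds.
(d) |A ∩ B| ≥ |A ∖ B|: fails.

(c)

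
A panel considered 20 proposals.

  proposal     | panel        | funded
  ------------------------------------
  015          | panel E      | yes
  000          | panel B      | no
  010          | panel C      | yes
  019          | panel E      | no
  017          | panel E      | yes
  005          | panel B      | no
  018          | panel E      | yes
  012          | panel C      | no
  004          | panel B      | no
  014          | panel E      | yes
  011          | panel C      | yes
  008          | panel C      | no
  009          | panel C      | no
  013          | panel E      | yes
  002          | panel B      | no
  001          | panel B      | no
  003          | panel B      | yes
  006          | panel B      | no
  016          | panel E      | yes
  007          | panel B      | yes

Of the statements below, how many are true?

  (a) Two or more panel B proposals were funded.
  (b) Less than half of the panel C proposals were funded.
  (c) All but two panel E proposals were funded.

2

(a) panel B: |A| = 8, |A ∩ B| = 2; needs |A ∩ B| ≥ 2 — true.
(b) panel C: |A| = 5, |A ∩ B| = 2; needs |A ∩ B| < |A ∖ B| — true.
(c) panel E: |A| = 7, |A ∩ B| = 6; needs |A ∖ B| = 2 — false.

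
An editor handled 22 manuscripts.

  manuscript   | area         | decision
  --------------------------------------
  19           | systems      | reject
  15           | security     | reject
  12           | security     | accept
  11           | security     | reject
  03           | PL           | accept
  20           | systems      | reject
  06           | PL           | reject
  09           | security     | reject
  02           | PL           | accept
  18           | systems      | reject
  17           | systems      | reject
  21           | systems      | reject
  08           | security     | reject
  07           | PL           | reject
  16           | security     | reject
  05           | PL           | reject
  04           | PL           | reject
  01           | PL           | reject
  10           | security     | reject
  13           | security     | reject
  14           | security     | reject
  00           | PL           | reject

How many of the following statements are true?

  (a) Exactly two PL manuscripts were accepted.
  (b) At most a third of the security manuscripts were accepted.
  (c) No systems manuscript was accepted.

3

(a) PL: |A| = 8, |A ∩ B| = 2; needs |A ∩ B| = 2 — true.
(b) security: |A| = 9, |A ∩ B| = 1; needs |A ∩ B| / |A| ≤ 1/3 — true.
(c) systems: |A| = 5, |A ∩ B| = 0; needs A ∩ B = ∅ (|A ∩ B| = 0) — true.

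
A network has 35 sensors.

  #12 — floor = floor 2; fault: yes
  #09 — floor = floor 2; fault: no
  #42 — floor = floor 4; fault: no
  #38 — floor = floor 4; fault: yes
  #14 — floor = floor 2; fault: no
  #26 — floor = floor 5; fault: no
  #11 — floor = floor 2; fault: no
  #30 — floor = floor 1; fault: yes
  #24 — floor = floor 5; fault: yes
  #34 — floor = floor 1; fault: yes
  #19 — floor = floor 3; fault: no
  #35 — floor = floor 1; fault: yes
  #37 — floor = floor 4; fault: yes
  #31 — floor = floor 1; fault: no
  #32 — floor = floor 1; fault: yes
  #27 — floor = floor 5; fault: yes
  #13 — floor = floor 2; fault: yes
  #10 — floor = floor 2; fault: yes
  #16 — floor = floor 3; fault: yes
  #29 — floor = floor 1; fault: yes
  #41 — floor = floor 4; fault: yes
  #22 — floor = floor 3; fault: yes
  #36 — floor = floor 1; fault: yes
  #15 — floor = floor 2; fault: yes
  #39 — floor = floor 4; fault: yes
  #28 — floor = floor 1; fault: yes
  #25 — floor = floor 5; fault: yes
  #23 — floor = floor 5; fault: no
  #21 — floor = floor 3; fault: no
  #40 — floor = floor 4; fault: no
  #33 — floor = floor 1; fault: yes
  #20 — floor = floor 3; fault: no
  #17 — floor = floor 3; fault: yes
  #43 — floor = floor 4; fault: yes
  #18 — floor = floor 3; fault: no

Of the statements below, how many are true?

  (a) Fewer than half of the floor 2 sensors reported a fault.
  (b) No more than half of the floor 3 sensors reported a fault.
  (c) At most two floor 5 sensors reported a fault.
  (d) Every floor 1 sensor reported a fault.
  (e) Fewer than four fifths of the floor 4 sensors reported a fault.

2

(a) floor 2: |A| = 7, |A ∩ B| = 4; needs |A ∩ B| < |A ∖ B| — false.
(b) floor 3: |A| = 7, |A ∩ B| = 3; needs |A ∩ B| ≤ |A ∖ B| — true.
(c) floor 5: |A| = 5, |A ∩ B| = 3; needs |A ∩ B| ≤ 2 — false.
(d) floor 1: |A| = 9, |A ∩ B| = 8; needs A ⊆ B, i.e. every element of A is in B (|A ∖ B| = 0) — false.
(e) floor 4: |A| = 7, |A ∩ B| = 5; needs |A ∩ B| / |A| < 4/5 — true.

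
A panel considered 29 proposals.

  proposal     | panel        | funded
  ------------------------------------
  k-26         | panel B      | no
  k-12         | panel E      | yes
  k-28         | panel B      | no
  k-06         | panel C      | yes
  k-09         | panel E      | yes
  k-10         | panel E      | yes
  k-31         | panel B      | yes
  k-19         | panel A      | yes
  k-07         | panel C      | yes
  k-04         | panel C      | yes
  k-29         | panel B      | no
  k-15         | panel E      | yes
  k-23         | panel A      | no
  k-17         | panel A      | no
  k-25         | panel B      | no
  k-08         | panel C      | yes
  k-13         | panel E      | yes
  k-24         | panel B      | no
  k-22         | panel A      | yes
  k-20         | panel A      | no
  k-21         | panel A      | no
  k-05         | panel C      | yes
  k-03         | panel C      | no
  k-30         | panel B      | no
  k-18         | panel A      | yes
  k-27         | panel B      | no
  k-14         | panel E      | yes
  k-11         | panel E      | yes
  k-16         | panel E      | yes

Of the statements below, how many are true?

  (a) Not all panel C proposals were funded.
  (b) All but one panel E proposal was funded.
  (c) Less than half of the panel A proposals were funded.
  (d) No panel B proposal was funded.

(a) panel C: |A| = 6, |A ∩ B| = 5; needs A ⊄ B (|A ∖ B| ≥ 1) — true.
(b) panel E: |A| = 8, |A ∩ B| = 8; needs |A ∖ B| = 1 — false.
(c) panel A: |A| = 7, |A ∩ B| = 3; needs |A ∩ B| < |A ∖ B| — true.
(d) panel B: |A| = 8, |A ∩ B| = 1; needs A ∩ B = ∅ (|A ∩ B| = 0) — false.

2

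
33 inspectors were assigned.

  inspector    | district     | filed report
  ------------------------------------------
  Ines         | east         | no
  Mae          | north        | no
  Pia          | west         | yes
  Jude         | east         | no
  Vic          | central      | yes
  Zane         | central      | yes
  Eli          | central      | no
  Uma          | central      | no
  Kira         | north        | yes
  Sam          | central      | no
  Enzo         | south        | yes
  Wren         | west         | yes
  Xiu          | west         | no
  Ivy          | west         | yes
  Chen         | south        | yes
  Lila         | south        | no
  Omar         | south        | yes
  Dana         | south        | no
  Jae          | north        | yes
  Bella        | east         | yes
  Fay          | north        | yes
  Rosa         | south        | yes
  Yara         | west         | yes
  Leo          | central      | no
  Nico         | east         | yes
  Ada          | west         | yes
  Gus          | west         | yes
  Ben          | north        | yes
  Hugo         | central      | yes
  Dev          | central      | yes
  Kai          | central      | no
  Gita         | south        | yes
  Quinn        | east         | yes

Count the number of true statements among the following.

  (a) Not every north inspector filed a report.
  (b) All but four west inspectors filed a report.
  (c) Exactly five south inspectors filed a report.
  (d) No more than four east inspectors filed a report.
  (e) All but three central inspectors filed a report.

3

(a) north: |A| = 5, |A ∩ B| = 4; needs A ⊄ B (|A ∖ B| ≥ 1) — true.
(b) west: |A| = 7, |A ∩ B| = 6; needs |A ∖ B| = 4 — false.
(c) south: |A| = 7, |A ∩ B| = 5; needs |A ∩ B| = 5 — true.
(d) east: |A| = 5, |A ∩ B| = 3; needs |A ∩ B| ≤ 4 — true.
(e) central: |A| = 9, |A ∩ B| = 4; needs |A ∖ B| = 3 — false.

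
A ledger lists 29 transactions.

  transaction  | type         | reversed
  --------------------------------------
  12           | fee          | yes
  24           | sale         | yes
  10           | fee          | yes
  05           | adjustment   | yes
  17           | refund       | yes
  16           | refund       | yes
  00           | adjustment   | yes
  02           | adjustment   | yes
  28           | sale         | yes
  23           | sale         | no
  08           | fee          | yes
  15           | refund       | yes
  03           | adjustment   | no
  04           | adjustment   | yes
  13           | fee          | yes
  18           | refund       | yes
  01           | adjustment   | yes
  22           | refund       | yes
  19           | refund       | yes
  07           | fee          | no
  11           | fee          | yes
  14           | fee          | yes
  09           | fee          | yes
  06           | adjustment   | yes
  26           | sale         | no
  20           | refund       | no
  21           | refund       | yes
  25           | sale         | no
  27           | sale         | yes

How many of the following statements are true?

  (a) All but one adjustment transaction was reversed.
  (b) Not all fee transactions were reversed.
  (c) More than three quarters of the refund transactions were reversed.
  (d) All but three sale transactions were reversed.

(a) adjustment: |A| = 7, |A ∩ B| = 6; needs |A ∖ B| = 1 — true.
(b) fee: |A| = 8, |A ∩ B| = 7; needs A ⊄ B (|A ∖ B| ≥ 1) — true.
(c) refund: |A| = 8, |A ∩ B| = 7; needs |A ∩ B| / |A| > 3/4 — true.
(d) sale: |A| = 6, |A ∩ B| = 3; needs |A ∖ B| = 3 — true.

4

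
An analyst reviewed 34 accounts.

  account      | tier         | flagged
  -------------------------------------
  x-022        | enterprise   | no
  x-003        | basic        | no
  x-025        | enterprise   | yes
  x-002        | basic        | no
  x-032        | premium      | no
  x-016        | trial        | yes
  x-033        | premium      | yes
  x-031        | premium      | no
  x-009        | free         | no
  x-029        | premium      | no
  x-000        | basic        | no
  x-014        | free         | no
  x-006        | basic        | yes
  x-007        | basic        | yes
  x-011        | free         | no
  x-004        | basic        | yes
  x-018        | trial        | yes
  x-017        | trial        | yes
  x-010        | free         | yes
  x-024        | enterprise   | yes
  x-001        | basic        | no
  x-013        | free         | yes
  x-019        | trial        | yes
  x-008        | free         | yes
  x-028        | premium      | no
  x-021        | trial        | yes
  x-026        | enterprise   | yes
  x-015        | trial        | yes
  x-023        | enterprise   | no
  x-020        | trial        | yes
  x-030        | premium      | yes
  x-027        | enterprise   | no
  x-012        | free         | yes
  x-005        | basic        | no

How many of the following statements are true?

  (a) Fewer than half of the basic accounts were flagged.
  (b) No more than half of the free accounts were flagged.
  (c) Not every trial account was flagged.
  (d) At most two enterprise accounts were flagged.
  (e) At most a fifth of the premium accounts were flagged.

(a) basic: |A| = 8, |A ∩ B| = 3; needs |A ∩ B| < |A ∖ B| — true.
(b) free: |A| = 7, |A ∩ B| = 4; needs |A ∩ B| ≤ |A ∖ B| — false.
(c) trial: |A| = 7, |A ∩ B| = 7; needs A ⊄ B (|A ∖ B| ≥ 1) — false.
(d) enterprise: |A| = 6, |A ∩ B| = 3; needs |A ∩ B| ≤ 2 — false.
(e) premium: |A| = 6, |A ∩ B| = 2; needs |A ∩ B| / |A| ≤ 1/5 — false.

1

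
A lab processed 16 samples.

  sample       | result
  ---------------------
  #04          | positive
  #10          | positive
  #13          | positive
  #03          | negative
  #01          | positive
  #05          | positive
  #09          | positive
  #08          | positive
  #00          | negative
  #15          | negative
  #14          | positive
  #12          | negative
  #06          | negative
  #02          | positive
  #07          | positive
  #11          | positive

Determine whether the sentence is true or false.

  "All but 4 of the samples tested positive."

False

'All but 4 of the samples tested positive' holds iff |A ∖ B| = 4.
|A| = 16, |A ∩ B| = 11, |A ∖ B| = 5.
|A ∖ B| = 5, so the statement is false.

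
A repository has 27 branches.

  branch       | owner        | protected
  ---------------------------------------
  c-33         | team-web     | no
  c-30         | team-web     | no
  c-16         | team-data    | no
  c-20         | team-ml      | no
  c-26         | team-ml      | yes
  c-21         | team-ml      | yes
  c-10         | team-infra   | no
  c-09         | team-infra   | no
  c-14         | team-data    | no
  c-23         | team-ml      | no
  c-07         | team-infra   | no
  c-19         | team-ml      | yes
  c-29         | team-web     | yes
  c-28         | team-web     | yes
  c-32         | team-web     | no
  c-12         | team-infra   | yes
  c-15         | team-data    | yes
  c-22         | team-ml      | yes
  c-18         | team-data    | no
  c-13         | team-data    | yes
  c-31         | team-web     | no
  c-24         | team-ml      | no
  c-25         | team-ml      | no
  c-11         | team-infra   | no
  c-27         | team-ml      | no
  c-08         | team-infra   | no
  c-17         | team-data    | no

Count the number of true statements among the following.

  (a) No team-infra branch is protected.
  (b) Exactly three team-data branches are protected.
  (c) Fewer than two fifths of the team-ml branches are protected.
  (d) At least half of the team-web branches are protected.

(a) team-infra: |A| = 6, |A ∩ B| = 1; needs A ∩ B = ∅ (|A ∩ B| = 0) — false.
(b) team-data: |A| = 6, |A ∩ B| = 2; needs |A ∩ B| = 3 — false.
(c) team-ml: |A| = 9, |A ∩ B| = 4; needs |A ∩ B| / |A| < 2/5 — false.
(d) team-web: |A| = 6, |A ∩ B| = 2; needs |A ∩ B| ≥ |A ∖ B| — false.

0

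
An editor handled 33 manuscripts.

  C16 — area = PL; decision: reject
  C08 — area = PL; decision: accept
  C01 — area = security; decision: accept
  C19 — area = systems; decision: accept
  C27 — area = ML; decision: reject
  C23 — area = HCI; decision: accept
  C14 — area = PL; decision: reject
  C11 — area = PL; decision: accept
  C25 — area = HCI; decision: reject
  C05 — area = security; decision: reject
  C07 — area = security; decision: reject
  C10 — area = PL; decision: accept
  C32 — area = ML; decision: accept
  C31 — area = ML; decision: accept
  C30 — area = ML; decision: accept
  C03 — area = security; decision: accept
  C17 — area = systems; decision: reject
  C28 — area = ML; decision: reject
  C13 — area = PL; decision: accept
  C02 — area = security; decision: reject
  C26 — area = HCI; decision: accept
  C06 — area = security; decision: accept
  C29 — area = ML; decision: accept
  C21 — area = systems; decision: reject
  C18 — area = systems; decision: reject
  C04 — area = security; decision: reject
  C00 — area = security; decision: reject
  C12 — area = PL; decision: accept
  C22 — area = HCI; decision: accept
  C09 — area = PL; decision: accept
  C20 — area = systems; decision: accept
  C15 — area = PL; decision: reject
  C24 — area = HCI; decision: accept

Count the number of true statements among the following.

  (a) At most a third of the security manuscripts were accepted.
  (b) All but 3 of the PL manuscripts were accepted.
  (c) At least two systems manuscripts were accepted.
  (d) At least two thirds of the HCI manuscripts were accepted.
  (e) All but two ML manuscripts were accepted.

(a) security: |A| = 8, |A ∩ B| = 3; needs |A ∩ B| / |A| ≤ 1/3 — false.
(b) PL: |A| = 9, |A ∩ B| = 6; needs |A ∖ B| = 3 — true.
(c) systems: |A| = 5, |A ∩ B| = 2; needs |A ∩ B| ≥ 2 — true.
(d) HCI: |A| = 5, |A ∩ B| = 4; needs |A ∩ B| / |A| ≥ 2/3 — true.
(e) ML: |A| = 6, |A ∩ B| = 4; needs |A ∖ B| = 2 — true.

4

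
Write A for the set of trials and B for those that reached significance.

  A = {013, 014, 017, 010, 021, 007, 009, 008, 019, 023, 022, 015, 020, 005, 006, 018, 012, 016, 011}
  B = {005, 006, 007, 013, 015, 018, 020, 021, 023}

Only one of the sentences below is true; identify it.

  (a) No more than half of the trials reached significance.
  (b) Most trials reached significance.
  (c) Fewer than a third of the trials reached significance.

|A| = 19, |A ∩ B| = 9, |A ∖ B| = 10.
(a) requires |A ∩ B| ≤ |A ∖ B|: true.
(b) requires |A ∩ B| > |A ∖ B|: false.
(c) requires |A ∩ B| / |A| < 1/3: false.

(a)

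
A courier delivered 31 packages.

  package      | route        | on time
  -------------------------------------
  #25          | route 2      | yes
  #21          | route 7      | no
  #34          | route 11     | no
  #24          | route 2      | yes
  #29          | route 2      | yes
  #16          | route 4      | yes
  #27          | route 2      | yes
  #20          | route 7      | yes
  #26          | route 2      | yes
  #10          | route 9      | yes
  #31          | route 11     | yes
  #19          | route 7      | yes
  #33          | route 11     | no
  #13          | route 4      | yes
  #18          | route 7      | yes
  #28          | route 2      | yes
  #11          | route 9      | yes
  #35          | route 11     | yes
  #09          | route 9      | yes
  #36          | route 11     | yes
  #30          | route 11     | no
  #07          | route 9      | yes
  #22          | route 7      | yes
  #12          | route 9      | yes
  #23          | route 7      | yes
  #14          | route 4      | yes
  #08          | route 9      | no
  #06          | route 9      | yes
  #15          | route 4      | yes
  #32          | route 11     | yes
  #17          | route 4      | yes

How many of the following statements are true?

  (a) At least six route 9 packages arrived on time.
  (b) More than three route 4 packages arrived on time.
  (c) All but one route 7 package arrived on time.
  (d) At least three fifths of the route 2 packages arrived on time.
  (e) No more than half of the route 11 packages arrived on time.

4

(a) route 9: |A| = 7, |A ∩ B| = 6; needs |A ∩ B| ≥ 6 — true.
(b) route 4: |A| = 5, |A ∩ B| = 5; needs |A ∩ B| > 3 — true.
(c) route 7: |A| = 6, |A ∩ B| = 5; needs |A ∖ B| = 1 — true.
(d) route 2: |A| = 6, |A ∩ B| = 6; needs |A ∩ B| / |A| ≥ 3/5 — true.
(e) route 11: |A| = 7, |A ∩ B| = 4; needs |A ∩ B| ≤ |A ∖ B| — false.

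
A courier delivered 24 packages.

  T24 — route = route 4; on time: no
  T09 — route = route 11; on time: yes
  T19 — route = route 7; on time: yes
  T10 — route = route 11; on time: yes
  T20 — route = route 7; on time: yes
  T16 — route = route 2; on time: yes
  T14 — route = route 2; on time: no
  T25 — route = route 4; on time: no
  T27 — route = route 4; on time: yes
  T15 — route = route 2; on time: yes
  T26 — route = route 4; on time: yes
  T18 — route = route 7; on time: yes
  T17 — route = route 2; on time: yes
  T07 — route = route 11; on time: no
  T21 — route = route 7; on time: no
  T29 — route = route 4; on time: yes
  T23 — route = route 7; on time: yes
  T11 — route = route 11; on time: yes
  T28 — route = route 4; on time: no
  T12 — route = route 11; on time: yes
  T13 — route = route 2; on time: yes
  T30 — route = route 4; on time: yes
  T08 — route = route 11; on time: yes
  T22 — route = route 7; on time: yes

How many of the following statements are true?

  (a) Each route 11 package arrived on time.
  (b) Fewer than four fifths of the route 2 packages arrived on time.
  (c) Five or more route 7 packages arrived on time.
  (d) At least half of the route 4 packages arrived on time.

(a) route 11: |A| = 6, |A ∩ B| = 5; needs A ⊆ B, i.e. every element of A is in B (|A ∖ B| = 0) — false.
(b) route 2: |A| = 5, |A ∩ B| = 4; needs |A ∩ B| / |A| < 4/5 — false.
(c) route 7: |A| = 6, |A ∩ B| = 5; needs |A ∩ B| ≥ 5 — true.
(d) route 4: |A| = 7, |A ∩ B| = 4; needs |A ∩ B| ≥ |A ∖ B| — true.

2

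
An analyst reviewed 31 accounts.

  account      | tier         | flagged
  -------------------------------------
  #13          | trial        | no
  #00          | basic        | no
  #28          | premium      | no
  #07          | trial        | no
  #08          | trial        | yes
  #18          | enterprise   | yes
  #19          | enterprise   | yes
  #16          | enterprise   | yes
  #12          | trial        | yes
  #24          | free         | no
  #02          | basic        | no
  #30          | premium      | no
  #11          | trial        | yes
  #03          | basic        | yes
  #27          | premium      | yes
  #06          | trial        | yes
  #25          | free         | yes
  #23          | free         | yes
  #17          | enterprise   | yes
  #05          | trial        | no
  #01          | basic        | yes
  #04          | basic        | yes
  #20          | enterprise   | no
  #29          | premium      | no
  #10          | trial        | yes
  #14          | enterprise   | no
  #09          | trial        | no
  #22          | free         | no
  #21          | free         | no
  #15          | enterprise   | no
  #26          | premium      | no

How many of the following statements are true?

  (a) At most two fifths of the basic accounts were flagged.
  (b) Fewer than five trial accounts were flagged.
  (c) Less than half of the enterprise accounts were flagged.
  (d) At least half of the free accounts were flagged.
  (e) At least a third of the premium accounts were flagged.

(a) basic: |A| = 5, |A ∩ B| = 3; needs |A ∩ B| / |A| ≤ 2/5 — false.
(b) trial: |A| = 9, |A ∩ B| = 5; needs |A ∩ B| < 5 — false.
(c) enterprise: |A| = 7, |A ∩ B| = 4; needs |A ∩ B| < |A ∖ B| — false.
(d) free: |A| = 5, |A ∩ B| = 2; needs |A ∩ B| ≥ |A ∖ B| — false.
(e) premium: |A| = 5, |A ∩ B| = 1; needs |A ∩ B| / |A| ≥ 1/3 — false.

0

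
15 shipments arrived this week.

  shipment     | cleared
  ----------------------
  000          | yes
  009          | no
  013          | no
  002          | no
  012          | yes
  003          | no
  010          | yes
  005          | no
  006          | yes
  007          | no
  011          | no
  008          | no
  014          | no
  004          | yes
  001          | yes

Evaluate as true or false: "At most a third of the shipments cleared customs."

False

Truth condition: |A ∩ B| / |A| ≤ 1/3.
|A| = 15, |A ∩ B| = 6, |A ∖ B| = 9.
|A ∩ B|/|A| = 6/15, so the statement is false.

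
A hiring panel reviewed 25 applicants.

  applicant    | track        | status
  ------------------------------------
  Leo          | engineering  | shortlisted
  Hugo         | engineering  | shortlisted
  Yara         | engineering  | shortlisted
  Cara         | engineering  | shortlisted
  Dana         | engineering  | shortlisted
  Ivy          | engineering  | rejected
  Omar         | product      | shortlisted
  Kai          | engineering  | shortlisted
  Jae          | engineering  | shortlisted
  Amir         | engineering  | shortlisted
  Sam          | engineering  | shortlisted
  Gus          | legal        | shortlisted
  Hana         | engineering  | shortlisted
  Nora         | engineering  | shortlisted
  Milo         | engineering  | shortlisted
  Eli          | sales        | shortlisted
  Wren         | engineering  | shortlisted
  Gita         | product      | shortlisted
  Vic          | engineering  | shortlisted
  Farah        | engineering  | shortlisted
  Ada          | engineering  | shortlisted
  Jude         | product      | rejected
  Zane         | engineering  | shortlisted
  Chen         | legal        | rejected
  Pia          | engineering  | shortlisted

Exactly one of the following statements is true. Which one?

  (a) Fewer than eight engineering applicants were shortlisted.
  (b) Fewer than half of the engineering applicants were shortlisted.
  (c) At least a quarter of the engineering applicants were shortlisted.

(c)

|A| = 19, |A ∩ B| = 18, |A ∖ B| = 1.
(a) requires |A ∩ B| < 8: false.
(b) requires |A ∩ B| < |A ∖ B|: false.
(c) requires |A ∩ B| / |A| ≥ 1/4: true.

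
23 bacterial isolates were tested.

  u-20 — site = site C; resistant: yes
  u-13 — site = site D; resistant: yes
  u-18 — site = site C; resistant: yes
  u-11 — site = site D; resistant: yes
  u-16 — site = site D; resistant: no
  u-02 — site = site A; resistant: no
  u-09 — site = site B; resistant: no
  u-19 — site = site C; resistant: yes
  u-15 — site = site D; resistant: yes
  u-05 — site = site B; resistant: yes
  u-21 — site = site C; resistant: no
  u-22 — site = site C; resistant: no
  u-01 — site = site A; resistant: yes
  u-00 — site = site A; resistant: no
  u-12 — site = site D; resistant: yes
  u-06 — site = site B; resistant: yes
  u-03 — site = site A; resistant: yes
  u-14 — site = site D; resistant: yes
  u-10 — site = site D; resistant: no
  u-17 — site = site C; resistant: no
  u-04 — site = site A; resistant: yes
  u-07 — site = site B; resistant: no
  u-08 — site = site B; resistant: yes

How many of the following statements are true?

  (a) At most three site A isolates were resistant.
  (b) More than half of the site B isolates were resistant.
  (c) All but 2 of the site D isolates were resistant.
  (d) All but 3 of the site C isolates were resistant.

4

(a) site A: |A| = 5, |A ∩ B| = 3; needs |A ∩ B| ≤ 3 — true.
(b) site B: |A| = 5, |A ∩ B| = 3; needs |A ∩ B| > |A ∖ B| — true.
(c) site D: |A| = 7, |A ∩ B| = 5; needs |A ∖ B| = 2 — true.
(d) site C: |A| = 6, |A ∩ B| = 3; needs |A ∖ B| = 3 — true.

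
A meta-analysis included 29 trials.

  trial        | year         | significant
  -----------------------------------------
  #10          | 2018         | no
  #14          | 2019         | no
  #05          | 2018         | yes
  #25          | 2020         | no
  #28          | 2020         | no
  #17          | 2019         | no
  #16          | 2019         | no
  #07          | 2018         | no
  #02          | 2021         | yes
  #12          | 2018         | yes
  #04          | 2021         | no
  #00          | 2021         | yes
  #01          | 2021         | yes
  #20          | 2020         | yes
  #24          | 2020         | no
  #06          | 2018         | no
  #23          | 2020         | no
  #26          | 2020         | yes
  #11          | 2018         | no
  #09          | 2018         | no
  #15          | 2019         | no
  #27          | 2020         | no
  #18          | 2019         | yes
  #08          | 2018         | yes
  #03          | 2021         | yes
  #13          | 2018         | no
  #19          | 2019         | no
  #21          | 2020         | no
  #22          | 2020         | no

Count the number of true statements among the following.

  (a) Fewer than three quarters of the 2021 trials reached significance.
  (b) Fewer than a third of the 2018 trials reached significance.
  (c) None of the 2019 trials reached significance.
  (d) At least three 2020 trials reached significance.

0

(a) 2021: |A| = 5, |A ∩ B| = 4; needs |A ∩ B| / |A| < 3/4 — false.
(b) 2018: |A| = 9, |A ∩ B| = 3; needs |A ∩ B| / |A| < 1/3 — false.
(c) 2019: |A| = 6, |A ∩ B| = 1; needs A ∩ B = ∅ (|A ∩ B| = 0) — false.
(d) 2020: |A| = 9, |A ∩ B| = 2; needs |A ∩ B| ≥ 3 — false.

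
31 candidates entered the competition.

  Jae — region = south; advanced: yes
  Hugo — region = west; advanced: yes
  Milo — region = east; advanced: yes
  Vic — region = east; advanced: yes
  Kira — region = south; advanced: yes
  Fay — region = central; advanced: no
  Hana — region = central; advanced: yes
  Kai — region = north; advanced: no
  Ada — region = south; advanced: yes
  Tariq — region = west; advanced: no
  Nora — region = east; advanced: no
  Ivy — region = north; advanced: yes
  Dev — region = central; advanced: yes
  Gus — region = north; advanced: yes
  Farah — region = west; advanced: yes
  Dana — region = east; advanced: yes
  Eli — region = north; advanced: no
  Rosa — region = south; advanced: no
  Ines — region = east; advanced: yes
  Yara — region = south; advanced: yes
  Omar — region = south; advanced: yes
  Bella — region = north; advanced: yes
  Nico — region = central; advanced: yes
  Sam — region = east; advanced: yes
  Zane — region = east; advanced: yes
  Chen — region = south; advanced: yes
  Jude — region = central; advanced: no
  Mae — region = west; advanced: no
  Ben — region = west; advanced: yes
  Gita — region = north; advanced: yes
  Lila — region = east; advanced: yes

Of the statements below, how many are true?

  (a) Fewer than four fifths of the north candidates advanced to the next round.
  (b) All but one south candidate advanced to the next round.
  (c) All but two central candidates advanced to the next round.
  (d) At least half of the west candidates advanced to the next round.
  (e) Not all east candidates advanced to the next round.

5

(a) north: |A| = 6, |A ∩ B| = 4; needs |A ∩ B| / |A| < 4/5 — true.
(b) south: |A| = 7, |A ∩ B| = 6; needs |A ∖ B| = 1 — true.
(c) central: |A| = 5, |A ∩ B| = 3; needs |A ∖ B| = 2 — true.
(d) west: |A| = 5, |A ∩ B| = 3; needs |A ∩ B| ≥ |A ∖ B| — true.
(e) east: |A| = 8, |A ∩ B| = 7; needs A ⊄ B (|A ∖ B| ≥ 1) — true.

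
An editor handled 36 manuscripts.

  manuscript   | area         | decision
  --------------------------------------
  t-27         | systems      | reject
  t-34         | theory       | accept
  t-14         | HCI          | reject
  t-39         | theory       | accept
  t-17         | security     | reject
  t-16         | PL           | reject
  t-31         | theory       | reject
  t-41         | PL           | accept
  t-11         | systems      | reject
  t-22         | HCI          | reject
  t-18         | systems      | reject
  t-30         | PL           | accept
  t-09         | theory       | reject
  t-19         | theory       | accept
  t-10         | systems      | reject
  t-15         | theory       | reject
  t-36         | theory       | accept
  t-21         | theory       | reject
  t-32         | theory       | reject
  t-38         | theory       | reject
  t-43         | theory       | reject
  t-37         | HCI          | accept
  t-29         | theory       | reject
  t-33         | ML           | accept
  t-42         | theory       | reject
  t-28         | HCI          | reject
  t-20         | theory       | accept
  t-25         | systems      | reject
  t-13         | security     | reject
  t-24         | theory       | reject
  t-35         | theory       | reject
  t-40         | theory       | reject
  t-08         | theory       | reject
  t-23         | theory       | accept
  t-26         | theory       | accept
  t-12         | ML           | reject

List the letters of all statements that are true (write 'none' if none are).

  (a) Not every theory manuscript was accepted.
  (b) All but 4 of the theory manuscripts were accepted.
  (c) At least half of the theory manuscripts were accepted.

|A| = 20, |A ∩ B| = 7, |A ∖ B| = 13.
(a) A ⊄ B (|A ∖ B| ≥ 1): holds.
(b) |A ∖ B| = 4: fails.
(c) |A ∩ B| ≥ |A ∖ B|: fails.

(a)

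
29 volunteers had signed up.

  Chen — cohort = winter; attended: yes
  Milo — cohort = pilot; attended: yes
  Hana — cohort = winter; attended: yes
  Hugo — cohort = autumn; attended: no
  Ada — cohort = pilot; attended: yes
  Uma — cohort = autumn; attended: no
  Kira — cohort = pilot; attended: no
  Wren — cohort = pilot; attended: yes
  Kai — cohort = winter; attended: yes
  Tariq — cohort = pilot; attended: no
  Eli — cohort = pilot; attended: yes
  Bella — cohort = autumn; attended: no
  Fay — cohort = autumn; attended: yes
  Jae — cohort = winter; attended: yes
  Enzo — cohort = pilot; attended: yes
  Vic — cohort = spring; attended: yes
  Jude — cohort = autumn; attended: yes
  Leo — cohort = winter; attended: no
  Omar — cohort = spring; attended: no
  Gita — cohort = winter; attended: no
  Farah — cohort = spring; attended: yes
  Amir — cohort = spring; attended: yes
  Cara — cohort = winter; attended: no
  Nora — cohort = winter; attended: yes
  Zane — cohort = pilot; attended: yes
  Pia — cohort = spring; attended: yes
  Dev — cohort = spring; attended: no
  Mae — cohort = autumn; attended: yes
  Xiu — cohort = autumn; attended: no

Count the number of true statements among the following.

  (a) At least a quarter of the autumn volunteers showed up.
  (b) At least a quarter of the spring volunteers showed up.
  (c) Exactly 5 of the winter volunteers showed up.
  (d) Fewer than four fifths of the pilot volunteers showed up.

4

(a) autumn: |A| = 7, |A ∩ B| = 3; needs |A ∩ B| / |A| ≥ 1/4 — true.
(b) spring: |A| = 6, |A ∩ B| = 4; needs |A ∩ B| / |A| ≥ 1/4 — true.
(c) winter: |A| = 8, |A ∩ B| = 5; needs |A ∩ B| = 5 — true.
(d) pilot: |A| = 8, |A ∩ B| = 6; needs |A ∩ B| / |A| < 4/5 — true.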